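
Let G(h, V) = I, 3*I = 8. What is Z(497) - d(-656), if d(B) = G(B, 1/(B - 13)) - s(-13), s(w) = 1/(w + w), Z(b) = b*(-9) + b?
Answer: -310339/78 ≈ -3978.7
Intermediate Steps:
I = 8/3 (I = (⅓)*8 = 8/3 ≈ 2.6667)
Z(b) = -8*b (Z(b) = -9*b + b = -8*b)
G(h, V) = 8/3
s(w) = 1/(2*w)
d(B) = 211/78 (d(B) = 8/3 - 1/(2*(-13)) = 8/3 - (-1)/(2*13) = 8/3 - 1*(-1/26) = 8/3 + 1/26 = 211/78)
Z(497) - d(-656) = -8*497 - 1*211/78 = -3976 - 211/78 = -310339/78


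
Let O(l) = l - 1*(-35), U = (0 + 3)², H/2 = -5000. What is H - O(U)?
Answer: -10044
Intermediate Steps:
H = -10000 (H = 2*(-5000) = -10000)
U = 9 (U = 3² = 9)
O(l) = 35 + l (O(l) = l + 35 = 35 + l)
H - O(U) = -10000 - (35 + 9) = -10000 - 1*44 = -10000 - 44 = -10044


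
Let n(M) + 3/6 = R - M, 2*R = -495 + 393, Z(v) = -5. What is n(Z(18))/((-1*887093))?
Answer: 93/1774186 ≈ 5.2418e-5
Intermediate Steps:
R = -51 (R = (-495 + 393)/2 = (½)*(-102) = -51)
n(M) = -103/2 - M (n(M) = -½ + (-51 - M) = -103/2 - M)
n(Z(18))/((-1*887093)) = (-103/2 - 1*(-5))/((-1*887093)) = (-103/2 + 5)/(-887093) = -93/2*(-1/887093) = 93/1774186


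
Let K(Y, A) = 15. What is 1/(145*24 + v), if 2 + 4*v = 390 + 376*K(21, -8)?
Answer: 1/4987 ≈ 0.00020052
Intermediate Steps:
v = 1507 (v = -½ + (390 + 376*15)/4 = -½ + (390 + 5640)/4 = -½ + (¼)*6030 = -½ + 3015/2 = 1507)
1/(145*24 + v) = 1/(145*24 + 1507) = 1/(3480 + 1507) = 1/4987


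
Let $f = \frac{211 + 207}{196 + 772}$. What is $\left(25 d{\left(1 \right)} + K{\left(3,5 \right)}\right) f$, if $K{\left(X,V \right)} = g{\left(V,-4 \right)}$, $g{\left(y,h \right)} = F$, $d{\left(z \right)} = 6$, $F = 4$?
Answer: $\frac{133}{2} \approx 66.5$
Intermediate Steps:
$g{\left(y,h \right)} = 4$
$K{\left(X,V \right)} = 4$
$f = \frac{19}{44}$ ($f = \frac{418}{968} = 418 \cdot \frac{1}{968} = \frac{19}{44} \approx 0.43182$)
$\left(25 d{\left(1 \right)} + K{\left(3,5 \right)}\right) f = \left(25 \cdot 6 + 4\right) \frac{19}{44} = \left(150 + 4\right) \frac{19}{44} = 154 \cdot \frac{19}{44} = \frac{133}{2}$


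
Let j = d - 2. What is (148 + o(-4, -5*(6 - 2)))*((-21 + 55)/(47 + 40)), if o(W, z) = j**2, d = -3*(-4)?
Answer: 8432/87 ≈ 96.920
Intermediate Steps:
d = 12
j = 10 (j = 12 - 2 = 10)
o(W, z) = 100 (o(W, z) = 10**2 = 100)
(148 + o(-4, -5*(6 - 2)))*((-21 + 55)/(47 + 40)) = (148 + 100)*((-21 + 55)/(47 + 40)) = 248*(34/87) = 8432/87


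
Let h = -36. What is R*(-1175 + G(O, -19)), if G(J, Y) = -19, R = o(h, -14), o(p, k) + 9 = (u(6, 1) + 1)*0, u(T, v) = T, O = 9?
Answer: 10746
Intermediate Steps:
o(p, k) = -9 (o(p, k) = -9 + (6 + 1)*0 = -9 + 7*0 = -9 + 0 = -9)
R = -9
R*(-1175 + G(O, -19)) = -9*(-1175 - 19) = -9*(-1194) = 10746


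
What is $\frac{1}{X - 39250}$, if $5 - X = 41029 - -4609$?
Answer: $- \frac{1}{84883} \approx -1.1781 \cdot 10^{-5}$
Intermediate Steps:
$X = -45633$ ($X = 5 - \left(41029 - -4609\right) = 5 - \left(41029 + 4609\right) = 5 - 45638 = -45633$)
$\frac{1}{X - 39250} = \frac{1}{-45633 - 39250} = \frac{1}{-84883} = - \frac{1}{84883}$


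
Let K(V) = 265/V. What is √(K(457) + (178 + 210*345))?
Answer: 173*√506813/457 ≈ 269.50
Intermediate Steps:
√(K(457) + (178 + 210*345)) = √(265/457 + (178 + 210*345)) = √(265*(1/457) + (178 + 72450)) = √(265/457 + 72628) = √(33191261/457) = 173*√506813/457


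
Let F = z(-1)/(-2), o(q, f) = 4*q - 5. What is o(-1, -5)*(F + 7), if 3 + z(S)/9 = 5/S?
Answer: -387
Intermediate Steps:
o(q, f) = -5 + 4*q
z(S) = -27 + 45/S (z(S) = -27 + 9*(5/S) = -27 + 45/S)
F = 36 (F = (-27 + 45/(-1))/(-2) = (-27 + 45*(-1))*(-½) = (-27 - 45)*(-½) = -72*(-½) = 36)
o(-1, -5)*(F + 7) = (-5 + 4*(-1))*(36 + 7) = (-5 - 4)*43 = -9*43 = -387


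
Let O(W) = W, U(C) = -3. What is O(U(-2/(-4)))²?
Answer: 9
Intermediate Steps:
O(U(-2/(-4)))² = (-3)² = 9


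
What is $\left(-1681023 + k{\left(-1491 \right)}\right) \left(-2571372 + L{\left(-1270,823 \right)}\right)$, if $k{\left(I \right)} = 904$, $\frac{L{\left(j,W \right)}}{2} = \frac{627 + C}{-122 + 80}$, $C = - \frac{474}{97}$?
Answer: $\frac{419065290408951}{97} \approx 4.3203 \cdot 10^{12}$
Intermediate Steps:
$C = - \frac{474}{97}$ ($C = \left(-474\right) \frac{1}{97} = - \frac{474}{97} \approx -4.8866$)
$L{\left(j,W \right)} = - \frac{20115}{679}$ ($L{\left(j,W \right)} = 2 \frac{627 - \frac{474}{97}}{-122 + 80} = 2 \frac{60345}{97 \left(-42\right)} = 2 \cdot \frac{60345}{97} \left(- \frac{1}{42}\right) = 2 \left(- \frac{20115}{1358}\right) = - \frac{20115}{679}$)
$\left(-1681023 + k{\left(-1491 \right)}\right) \left(-2571372 + L{\left(-1270,823 \right)}\right) = \left(-1681023 + 904\right) \left(-2571372 - \frac{20115}{679}\right) = \left(-1680119\right) \left(- \frac{1745981703}{679}\right) = \frac{419065290408951}{97}$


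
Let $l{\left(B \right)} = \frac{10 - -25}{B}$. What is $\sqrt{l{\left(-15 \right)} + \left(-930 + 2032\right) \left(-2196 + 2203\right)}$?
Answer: $\frac{\sqrt{69405}}{3} \approx 87.816$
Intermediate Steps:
$l{\left(B \right)} = \frac{35}{B}$ ($l{\left(B \right)} = \frac{10 + 25}{B} = \frac{35}{B}$)
$\sqrt{l{\left(-15 \right)} + \left(-930 + 2032\right) \left(-2196 + 2203\right)} = \sqrt{\frac{35}{-15} + \left(-930 + 2032\right) \left(-2196 + 2203\right)} = \sqrt{35 \left(- \frac{1}{15}\right) + 1102 \cdot 7} = \sqrt{- \frac{7}{3} + 7714} = \sqrt{\frac{23135}{3}} = \frac{\sqrt{69405}}{3}$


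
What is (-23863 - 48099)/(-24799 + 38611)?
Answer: -35981/6906 ≈ -5.2101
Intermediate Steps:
(-23863 - 48099)/(-24799 + 38611) = -71962/13812 = -71962*1/13812 = -35981/6906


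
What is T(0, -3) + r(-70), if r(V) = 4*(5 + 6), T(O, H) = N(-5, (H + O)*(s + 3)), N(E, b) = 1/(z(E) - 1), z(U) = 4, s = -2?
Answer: 133/3 ≈ 44.333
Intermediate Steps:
N(E, b) = ⅓ (N(E, b) = 1/(4 - 1) = 1/3 = ⅓)
T(O, H) = ⅓
r(V) = 44 (r(V) = 4*11 = 44)
T(0, -3) + r(-70) = ⅓ + 44 = 133/3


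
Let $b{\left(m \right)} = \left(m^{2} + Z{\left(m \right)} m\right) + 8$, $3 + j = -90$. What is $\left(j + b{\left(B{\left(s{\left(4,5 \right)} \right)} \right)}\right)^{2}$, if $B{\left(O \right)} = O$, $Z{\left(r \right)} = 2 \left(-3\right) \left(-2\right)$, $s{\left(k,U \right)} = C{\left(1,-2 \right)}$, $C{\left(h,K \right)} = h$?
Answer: $5184$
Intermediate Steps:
$s{\left(k,U \right)} = 1$
$Z{\left(r \right)} = 12$ ($Z{\left(r \right)} = \left(-6\right) \left(-2\right) = 12$)
$j = -93$ ($j = -3 - 90 = -93$)
$b{\left(m \right)} = 8 + m^{2} + 12 m$ ($b{\left(m \right)} = \left(m^{2} + 12 m\right) + 8 = 8 + m^{2} + 12 m$)
$\left(j + b{\left(B{\left(s{\left(4,5 \right)} \right)} \right)}\right)^{2} = \left(-93 + \left(8 + 1^{2} + 12 \cdot 1\right)\right)^{2} = \left(-93 + \left(8 + 1 + 12\right)\right)^{2} = \left(-93 + 21\right)^{2} = \left(-72\right)^{2} = 5184$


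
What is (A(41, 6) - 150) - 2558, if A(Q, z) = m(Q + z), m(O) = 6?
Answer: -2702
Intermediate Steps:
A(Q, z) = 6
(A(41, 6) - 150) - 2558 = (6 - 150) - 2558 = -144 - 2558 = -2702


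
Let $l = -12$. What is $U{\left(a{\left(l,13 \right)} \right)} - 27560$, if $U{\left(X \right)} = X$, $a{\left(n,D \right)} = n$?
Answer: $-27572$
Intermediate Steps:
$U{\left(a{\left(l,13 \right)} \right)} - 27560 = -12 - 27560 = -27572$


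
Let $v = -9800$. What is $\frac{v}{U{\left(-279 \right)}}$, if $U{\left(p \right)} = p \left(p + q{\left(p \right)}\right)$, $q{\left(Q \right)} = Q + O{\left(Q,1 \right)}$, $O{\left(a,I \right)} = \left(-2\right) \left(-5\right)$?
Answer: $- \frac{2450}{38223} \approx -0.064098$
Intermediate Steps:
$O{\left(a,I \right)} = 10$
$q{\left(Q \right)} = 10 + Q$ ($q{\left(Q \right)} = Q + 10 = 10 + Q$)
$U{\left(p \right)} = p \left(10 + 2 p\right)$ ($U{\left(p \right)} = p \left(p + \left(10 + p\right)\right) = p \left(10 + 2 p\right)$)
$\frac{v}{U{\left(-279 \right)}} = - \frac{9800}{2 \left(-279\right) \left(5 - 279\right)} = - \frac{9800}{2 \left(-279\right) \left(-274\right)} = - \frac{9800}{152892} = \left(-9800\right) \frac{1}{152892} = - \frac{2450}{38223}$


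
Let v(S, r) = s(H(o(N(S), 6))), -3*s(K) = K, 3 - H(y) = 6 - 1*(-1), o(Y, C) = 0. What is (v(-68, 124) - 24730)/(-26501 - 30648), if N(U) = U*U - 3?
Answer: 74186/171447 ≈ 0.43270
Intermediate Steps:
N(U) = -3 + U² (N(U) = U² - 3 = -3 + U²)
H(y) = -4 (H(y) = 3 - (6 - 1*(-1)) = 3 - (6 + 1) = 3 - 1*7 = 3 - 7 = -4)
s(K) = -K/3
v(S, r) = 4/3 (v(S, r) = -⅓*(-4) = 4/3)
(v(-68, 124) - 24730)/(-26501 - 30648) = (4/3 - 24730)/(-26501 - 30648) = -74186/3/(-57149) = -74186/3*(-1/57149) = 74186/171447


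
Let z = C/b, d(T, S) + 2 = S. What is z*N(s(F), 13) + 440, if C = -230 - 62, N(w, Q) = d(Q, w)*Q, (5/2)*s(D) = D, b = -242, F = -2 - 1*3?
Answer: 45648/121 ≈ 377.26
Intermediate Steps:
F = -5 (F = -2 - 3 = -5)
d(T, S) = -2 + S
s(D) = 2*D/5
N(w, Q) = Q*(-2 + w) (N(w, Q) = (-2 + w)*Q = Q*(-2 + w))
C = -292
z = 146/121 (z = -292/(-242) = -292*(-1/242) = 146/121 ≈ 1.2066)
z*N(s(F), 13) + 440 = 146*(13*(-2 + (⅖)*(-5)))/121 + 440 = 146*(13*(-2 - 2))/121 + 440 = 146*(13*(-4))/121 + 440 = (146/121)*(-52) + 440 = -7592/121 + 440 = 45648/121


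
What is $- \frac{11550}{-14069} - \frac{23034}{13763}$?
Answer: $- \frac{15009336}{17602877} \approx -0.85266$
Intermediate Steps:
$- \frac{11550}{-14069} - \frac{23034}{13763} = \left(-11550\right) \left(- \frac{1}{14069}\right) - \frac{23034}{13763} = \frac{1050}{1279} - \frac{23034}{13763} = - \frac{15009336}{17602877}$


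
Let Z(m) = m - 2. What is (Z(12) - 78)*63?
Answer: -4284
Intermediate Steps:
Z(m) = -2 + m
(Z(12) - 78)*63 = ((-2 + 12) - 78)*63 = (10 - 78)*63 = -68*63 = -4284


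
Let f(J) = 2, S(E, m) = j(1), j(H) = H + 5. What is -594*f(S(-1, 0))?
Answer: -1188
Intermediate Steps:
j(H) = 5 + H
S(E, m) = 6 (S(E, m) = 5 + 1 = 6)
-594*f(S(-1, 0)) = -594*2 = -1188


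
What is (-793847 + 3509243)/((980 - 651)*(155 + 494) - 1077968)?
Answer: -905132/288149 ≈ -3.1412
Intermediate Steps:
(-793847 + 3509243)/((980 - 651)*(155 + 494) - 1077968) = 2715396/(329*649 - 1077968) = 2715396/(213521 - 1077968) = 2715396/(-864447) = 2715396*(-1/864447) = -905132/288149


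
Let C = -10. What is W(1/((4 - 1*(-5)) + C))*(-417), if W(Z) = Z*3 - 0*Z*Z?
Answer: 1251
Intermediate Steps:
W(Z) = 3*Z (W(Z) = 3*Z - 0*Z = 3*Z - 1*0 = 3*Z + 0 = 3*Z)
W(1/((4 - 1*(-5)) + C))*(-417) = (3/((4 - 1*(-5)) - 10))*(-417) = (3/((4 + 5) - 10))*(-417) = (3/(9 - 10))*(-417) = (3/(-1))*(-417) = (3*(-1))*(-417) = -3*(-417) = 1251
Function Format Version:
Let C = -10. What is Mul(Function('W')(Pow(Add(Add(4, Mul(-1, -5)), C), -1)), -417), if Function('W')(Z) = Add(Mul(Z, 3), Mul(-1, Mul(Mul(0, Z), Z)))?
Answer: 1251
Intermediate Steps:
Function('W')(Z) = Mul(3, Z) (Function('W')(Z) = Add(Mul(3, Z), Mul(-1, Mul(0, Z))) = Add(Mul(3, Z), Mul(-1, 0)) = Add(Mul(3, Z), 0) = Mul(3, Z))
Mul(Function('W')(Pow(Add(Add(4, Mul(-1, -5)), C), -1)), -417) = Mul(Mul(3, Pow(Add(Add(4, Mul(-1, -5)), -10), -1)), -417) = Mul(Mul(3, Pow(Add(Add(4, 5), -10), -1)), -417) = Mul(Mul(3, Pow(Add(9, -10), -1)), -417) = Mul(Mul(3, Pow(-1, -1)), -417) = Mul(Mul(3, -1), -417) = Mul(-3, -417) = 1251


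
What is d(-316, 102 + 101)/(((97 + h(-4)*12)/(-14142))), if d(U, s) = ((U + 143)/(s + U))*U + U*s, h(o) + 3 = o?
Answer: 103284569664/1469 ≈ 7.0309e+7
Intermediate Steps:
h(o) = -3 + o
d(U, s) = U*s + U*(143 + U)/(U + s) (d(U, s) = ((143 + U)/(U + s))*U + U*s = U*(143 + U)/(U + s) + U*s = U*s + U*(143 + U)/(U + s))
d(-316, 102 + 101)/(((97 + h(-4)*12)/(-14142))) = (-316*(143 - 316 + (102 + 101)**2 - 316*(102 + 101))/(-316 + (102 + 101)))/(((97 + (-3 - 4)*12)/(-14142))) = (-316*(143 - 316 + 203**2 - 316*203)/(-316 + 203))/(((97 - 7*12)*(-1/14142))) = (-316*(143 - 316 + 41209 - 64148)/(-113))/(((97 - 84)*(-1/14142))) = (-316*(-1/113)*(-23112))/((13*(-1/14142))) = -7303392/(113*(-13/14142)) = -7303392/113*(-14142/13) = 103284569664/1469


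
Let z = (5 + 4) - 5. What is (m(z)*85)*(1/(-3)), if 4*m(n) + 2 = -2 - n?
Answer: 170/3 ≈ 56.667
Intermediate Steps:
z = 4 (z = 9 - 5 = 4)
m(n) = -1 - n/4 (m(n) = -½ + (-2 - n)/4 = -½ + (-½ - n/4) = -1 - n/4)
(m(z)*85)*(1/(-3)) = ((-1 - ¼*4)*85)*(1/(-3)) = ((-1 - 1)*85)*(1*(-⅓)) = -2*85*(-⅓) = -170*(-⅓) = 170/3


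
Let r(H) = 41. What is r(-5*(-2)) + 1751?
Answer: 1792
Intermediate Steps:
r(-5*(-2)) + 1751 = 41 + 1751 = 1792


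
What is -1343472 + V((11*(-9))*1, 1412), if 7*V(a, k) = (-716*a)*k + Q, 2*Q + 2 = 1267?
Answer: 181369073/14 ≈ 1.2955e+7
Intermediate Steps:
Q = 1265/2 (Q = -1 + (1/2)*1267 = -1 + 1267/2 = 1265/2 ≈ 632.50)
V(a, k) = 1265/14 - 716*a*k/7 (V(a, k) = ((-716*a)*k + 1265/2)/7 = (-716*a*k + 1265/2)/7 = (1265/2 - 716*a*k)/7 = 1265/14 - 716*a*k/7)
-1343472 + V((11*(-9))*1, 1412) = -1343472 + (1265/14 - 716/7*(11*(-9))*1*1412) = -1343472 + (1265/14 - 716/7*(-99*1)*1412) = -1343472 + (1265/14 - 716/7*(-99)*1412) = -1343472 + (1265/14 + 100088208/7) = -1343472 + 200177681/14 = 181369073/14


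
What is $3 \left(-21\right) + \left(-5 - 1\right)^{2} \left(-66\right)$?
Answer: $-2439$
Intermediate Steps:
$3 \left(-21\right) + \left(-5 - 1\right)^{2} \left(-66\right) = -63 + \left(-6\right)^{2} \left(-66\right) = -63 + 36 \left(-66\right) = -63 - 2376 = -2439$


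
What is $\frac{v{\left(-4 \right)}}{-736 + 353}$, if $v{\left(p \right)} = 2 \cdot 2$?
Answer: $- \frac{4}{383} \approx -0.010444$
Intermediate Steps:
$v{\left(p \right)} = 4$
$\frac{v{\left(-4 \right)}}{-736 + 353} = \frac{4}{-736 + 353} = \frac{4}{-383} = 4 \left(- \frac{1}{383}\right) = - \frac{4}{383}$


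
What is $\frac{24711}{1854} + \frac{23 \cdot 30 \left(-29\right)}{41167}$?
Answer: $\frac{326726399}{25441206} \approx 12.842$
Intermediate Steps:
$\frac{24711}{1854} + \frac{23 \cdot 30 \left(-29\right)}{41167} = 24711 \cdot \frac{1}{1854} + 690 \left(-29\right) \frac{1}{41167} = \frac{8237}{618} - \frac{20010}{41167} = \frac{326726399}{25441206}$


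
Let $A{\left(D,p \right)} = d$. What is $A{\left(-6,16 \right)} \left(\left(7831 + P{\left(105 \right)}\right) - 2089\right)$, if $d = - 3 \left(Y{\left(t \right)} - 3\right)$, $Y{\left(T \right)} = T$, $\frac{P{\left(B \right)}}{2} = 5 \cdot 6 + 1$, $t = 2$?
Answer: $17412$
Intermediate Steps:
$P{\left(B \right)} = 62$ ($P{\left(B \right)} = 2 \left(5 \cdot 6 + 1\right) = 2 \left(30 + 1\right) = 2 \cdot 31 = 62$)
$d = 3$ ($d = - 3 \left(2 - 3\right) = \left(-3\right) \left(-1\right) = 3$)
$A{\left(D,p \right)} = 3$
$A{\left(-6,16 \right)} \left(\left(7831 + P{\left(105 \right)}\right) - 2089\right) = 3 \left(\left(7831 + 62\right) - 2089\right) = 3 \left(7893 - 2089\right) = 3 \cdot 5804 = 17412$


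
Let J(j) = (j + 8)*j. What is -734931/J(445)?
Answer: -244977/67195 ≈ -3.6458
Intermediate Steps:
J(j) = j*(8 + j) (J(j) = (8 + j)*j = j*(8 + j))
-734931/J(445) = -734931*1/(445*(8 + 445)) = -734931/(445*453) = -734931/201585 = -734931*1/201585 = -244977/67195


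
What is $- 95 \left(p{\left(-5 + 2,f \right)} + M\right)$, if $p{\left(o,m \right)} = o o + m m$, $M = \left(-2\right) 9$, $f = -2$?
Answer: $475$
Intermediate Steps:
$M = -18$
$p{\left(o,m \right)} = m^{2} + o^{2}$ ($p{\left(o,m \right)} = o^{2} + m^{2} = m^{2} + o^{2}$)
$- 95 \left(p{\left(-5 + 2,f \right)} + M\right) = - 95 \left(\left(\left(-2\right)^{2} + \left(-5 + 2\right)^{2}\right) - 18\right) = - 95 \left(\left(4 + \left(-3\right)^{2}\right) - 18\right) = - 95 \left(\left(4 + 9\right) - 18\right) = - 95 \left(13 - 18\right) = \left(-95\right) \left(-5\right) = 475$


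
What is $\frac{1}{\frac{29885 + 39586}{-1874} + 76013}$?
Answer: $\frac{1874}{142378891} \approx 1.3162 \cdot 10^{-5}$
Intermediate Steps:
$\frac{1}{\frac{29885 + 39586}{-1874} + 76013} = \frac{1}{69471 \left(- \frac{1}{1874}\right) + 76013} = \frac{1}{- \frac{69471}{1874} + 76013} = \frac{1}{\frac{142378891}{1874}} = \frac{1874}{142378891}$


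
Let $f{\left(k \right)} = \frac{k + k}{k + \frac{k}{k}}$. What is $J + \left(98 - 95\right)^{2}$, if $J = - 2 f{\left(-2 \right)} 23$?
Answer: $-175$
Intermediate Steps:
$f{\left(k \right)} = \frac{2 k}{1 + k}$ ($f{\left(k \right)} = \frac{2 k}{k + 1} = \frac{2 k}{1 + k}$)
$J = -184$ ($J = - 2 \cdot 2 \left(-2\right) \frac{1}{1 - 2} \cdot 23 = - 2 \cdot 2 \left(-2\right) \frac{1}{-1} \cdot 23 = - 2 \cdot 2 \left(-2\right) \left(-1\right) 23 = \left(-2\right) 4 \cdot 23 = \left(-8\right) 23 = -184$)
$J + \left(98 - 95\right)^{2} = -184 + \left(98 - 95\right)^{2} = -184 + 3^{2} = -184 + 9 = -175$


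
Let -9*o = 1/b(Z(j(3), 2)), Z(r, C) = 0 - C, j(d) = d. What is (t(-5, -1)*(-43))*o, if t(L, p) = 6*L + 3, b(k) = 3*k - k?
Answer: 129/4 ≈ 32.250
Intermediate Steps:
Z(r, C) = -C
b(k) = 2*k
t(L, p) = 3 + 6*L
o = 1/36 (o = -1/(9*(2*(-1*2))) = -1/(9*(2*(-2))) = -1/9/(-4) = -1/9*(-1/4) = 1/36 ≈ 0.027778)
(t(-5, -1)*(-43))*o = ((3 + 6*(-5))*(-43))*(1/36) = ((3 - 30)*(-43))*(1/36) = -27*(-43)*(1/36) = 1161*(1/36) = 129/4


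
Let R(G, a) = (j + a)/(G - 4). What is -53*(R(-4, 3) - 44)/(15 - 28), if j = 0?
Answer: -18815/104 ≈ -180.91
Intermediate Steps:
R(G, a) = a/(-4 + G) (R(G, a) = (0 + a)/(G - 4) = a/(-4 + G))
-53*(R(-4, 3) - 44)/(15 - 28) = -53*(3/(-4 - 4) - 44)/(15 - 28) = -53*(3/(-8) - 44)/(-13) = -53*(3*(-1/8) - 44)*(-1)/13 = -53*(-3/8 - 44)*(-1)/13 = -(-18815)*(-1)/(8*13) = -53*355/104 = -18815/104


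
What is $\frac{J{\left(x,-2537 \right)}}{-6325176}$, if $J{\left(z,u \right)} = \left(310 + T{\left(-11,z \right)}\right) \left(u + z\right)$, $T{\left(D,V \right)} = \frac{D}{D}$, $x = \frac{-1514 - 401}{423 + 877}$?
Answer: $\frac{3601069}{28851680} \approx 0.12481$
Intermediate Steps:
$x = - \frac{383}{260}$ ($x = - \frac{1915}{1300} = \left(-1915\right) \frac{1}{1300} = - \frac{383}{260} \approx -1.4731$)
$T{\left(D,V \right)} = 1$
$J{\left(z,u \right)} = 311 u + 311 z$ ($J{\left(z,u \right)} = \left(310 + 1\right) \left(u + z\right) = 311 \left(u + z\right) = 311 u + 311 z$)
$\frac{J{\left(x,-2537 \right)}}{-6325176} = \frac{311 \left(-2537\right) + 311 \left(- \frac{383}{260}\right)}{-6325176} = \left(-789007 - \frac{119113}{260}\right) \left(- \frac{1}{6325176}\right) = \left(- \frac{205260933}{260}\right) \left(- \frac{1}{6325176}\right) = \frac{3601069}{28851680}$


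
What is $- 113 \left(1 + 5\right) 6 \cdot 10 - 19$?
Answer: $-40699$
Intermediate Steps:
$- 113 \left(1 + 5\right) 6 \cdot 10 - 19 = - 113 \cdot 6 \cdot 6 \cdot 10 - 19 = - 113 \cdot 36 \cdot 10 - 19 = \left(-113\right) 360 - 19 = -40680 - 19 = -40699$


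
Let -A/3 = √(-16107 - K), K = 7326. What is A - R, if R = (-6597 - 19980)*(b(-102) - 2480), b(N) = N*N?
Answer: 210596148 - 3*I*√23433 ≈ 2.106e+8 - 459.24*I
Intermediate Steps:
b(N) = N²
R = -210596148 (R = (-6597 - 19980)*((-102)² - 2480) = -26577*(10404 - 2480) = -26577*7924 = -210596148)
A = -3*I*√23433 (A = -3*√(-16107 - 1*7326) = -3*√(-16107 - 7326) = -3*I*√23433 ≈ -459.24*I)
A - R = -3*I*√23433 - 1*(-210596148) = -3*I*√23433 + 210596148 = 210596148 - 3*I*√23433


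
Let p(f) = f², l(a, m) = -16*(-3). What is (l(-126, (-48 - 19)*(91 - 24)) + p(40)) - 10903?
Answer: -9255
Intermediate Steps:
l(a, m) = 48
(l(-126, (-48 - 19)*(91 - 24)) + p(40)) - 10903 = (48 + 40²) - 10903 = (48 + 1600) - 10903 = 1648 - 10903 = -9255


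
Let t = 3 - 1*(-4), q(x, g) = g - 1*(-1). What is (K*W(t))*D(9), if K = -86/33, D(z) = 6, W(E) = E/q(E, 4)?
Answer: -1204/55 ≈ -21.891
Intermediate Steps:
q(x, g) = 1 + g (q(x, g) = g + 1 = 1 + g)
t = 7 (t = 3 + 4 = 7)
W(E) = E/5 (W(E) = E/(1 + 4) = E/5)
K = -86/33 (K = -86*1/33 = -86/33 ≈ -2.6061)
(K*W(t))*D(9) = -86*7/165*6 = -86/33*7/5*6 = -602/165*6 = -1204/55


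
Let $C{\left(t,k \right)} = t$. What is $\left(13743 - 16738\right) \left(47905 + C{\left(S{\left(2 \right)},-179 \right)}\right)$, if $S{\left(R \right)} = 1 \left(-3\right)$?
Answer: $-143466490$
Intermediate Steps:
$S{\left(R \right)} = -3$
$\left(13743 - 16738\right) \left(47905 + C{\left(S{\left(2 \right)},-179 \right)}\right) = \left(13743 - 16738\right) \left(47905 - 3\right) = \left(-2995\right) 47902 = -143466490$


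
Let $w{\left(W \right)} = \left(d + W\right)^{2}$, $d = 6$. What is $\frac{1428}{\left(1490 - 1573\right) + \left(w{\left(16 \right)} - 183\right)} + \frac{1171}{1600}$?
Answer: $\frac{1270039}{174400} \approx 7.2823$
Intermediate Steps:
$w{\left(W \right)} = \left(6 + W\right)^{2}$
$\frac{1428}{\left(1490 - 1573\right) + \left(w{\left(16 \right)} - 183\right)} + \frac{1171}{1600} = \frac{1428}{\left(1490 - 1573\right) + \left(\left(6 + 16\right)^{2} - 183\right)} + \frac{1171}{1600} = \frac{1428}{-83 - \left(183 - 22^{2}\right)} + 1171 \cdot \frac{1}{1600} = \frac{1428}{-83 + \left(484 - 183\right)} + \frac{1171}{1600} = \frac{1428}{-83 + 301} + \frac{1171}{1600} = \frac{1428}{218} + \frac{1171}{1600} = 1428 \cdot \frac{1}{218} + \frac{1171}{1600} = \frac{714}{109} + \frac{1171}{1600} = \frac{1270039}{174400}$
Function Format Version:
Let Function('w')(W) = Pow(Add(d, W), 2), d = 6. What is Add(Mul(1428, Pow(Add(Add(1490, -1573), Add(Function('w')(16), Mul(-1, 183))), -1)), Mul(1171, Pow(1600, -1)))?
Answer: Rational(1270039, 174400) ≈ 7.2823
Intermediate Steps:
Function('w')(W) = Pow(Add(6, W), 2)
Add(Mul(1428, Pow(Add(Add(1490, -1573), Add(Function('w')(16), Mul(-1, 183))), -1)), Mul(1171, Pow(1600, -1))) = Add(Mul(1428, Pow(Add(Add(1490, -1573), Add(Pow(Add(6, 16), 2), Mul(-1, 183))), -1)), Mul(1171, Pow(1600, -1))) = Add(Mul(1428, Pow(Add(-83, Add(Pow(22, 2), -183)), -1)), Mul(1171, Rational(1, 1600))) = Add(Mul(1428, Pow(Add(-83, Add(484, -183)), -1)), Rational(1171, 1600)) = Add(Mul(1428, Pow(Add(-83, 301), -1)), Rational(1171, 1600)) = Add(Mul(1428, Pow(218, -1)), Rational(1171, 1600)) = Add(Mul(1428, Rational(1, 218)), Rational(1171, 1600)) = Add(Rational(714, 109), Rational(1171, 1600)) = Rational(1270039, 174400)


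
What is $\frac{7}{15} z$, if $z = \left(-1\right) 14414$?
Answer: $- \frac{100898}{15} \approx -6726.5$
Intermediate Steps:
$z = -14414$
$\frac{7}{15} z = \frac{7}{15} \left(-14414\right) = - \frac{100898}{15}$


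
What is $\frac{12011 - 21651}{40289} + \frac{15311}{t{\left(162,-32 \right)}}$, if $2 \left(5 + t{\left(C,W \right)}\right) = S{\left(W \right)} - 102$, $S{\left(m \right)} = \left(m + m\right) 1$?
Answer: $- \frac{617713199}{3545432} \approx -174.23$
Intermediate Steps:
$S{\left(m \right)} = 2 m$ ($S{\left(m \right)} = 2 m 1 = 2 m$)
$t{\left(C,W \right)} = -56 + W$ ($t{\left(C,W \right)} = -5 + \frac{2 W - 102}{2} = -5 + \frac{-102 + 2 W}{2} = -5 + \left(-51 + W\right) = -56 + W$)
$\frac{12011 - 21651}{40289} + \frac{15311}{t{\left(162,-32 \right)}} = \frac{12011 - 21651}{40289} + \frac{15311}{-56 - 32} = \left(-9640\right) \frac{1}{40289} + \frac{15311}{-88} = - \frac{9640}{40289} + 15311 \left(- \frac{1}{88}\right) = - \frac{9640}{40289} - \frac{15311}{88} = - \frac{617713199}{3545432}$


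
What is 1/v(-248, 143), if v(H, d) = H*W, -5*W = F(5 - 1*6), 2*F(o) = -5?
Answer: -1/124 ≈ -0.0080645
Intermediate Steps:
F(o) = -5/2 (F(o) = (½)*(-5) = -5/2)
W = ½ (W = -⅕*(-5/2) = ½ ≈ 0.50000)
v(H, d) = H/2 (v(H, d) = H*(½) = H/2)
1/v(-248, 143) = 1/((½)*(-248)) = 1/(-124) = -1/124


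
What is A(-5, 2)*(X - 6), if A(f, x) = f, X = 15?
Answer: -45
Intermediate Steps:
A(-5, 2)*(X - 6) = -5*(15 - 6) = -5*9 = -45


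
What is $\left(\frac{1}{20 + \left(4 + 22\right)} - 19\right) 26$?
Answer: $- \frac{11349}{23} \approx -493.43$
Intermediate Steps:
$\left(\frac{1}{20 + \left(4 + 22\right)} - 19\right) 26 = \left(\frac{1}{20 + 26} - 19\right) 26 = \left(\frac{1}{46} - 19\right) 26 = \left(- \frac{873}{46}\right) 26 = - \frac{11349}{23}$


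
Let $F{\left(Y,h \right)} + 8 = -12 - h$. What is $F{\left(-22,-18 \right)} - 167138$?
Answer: $-167140$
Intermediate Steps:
$F{\left(Y,h \right)} = -20 - h$ ($F{\left(Y,h \right)} = -8 - \left(12 + h\right) = -20 - h$)
$F{\left(-22,-18 \right)} - 167138 = \left(-20 - -18\right) - 167138 = \left(-20 + 18\right) - 167138 = -2 - 167138 = -167140$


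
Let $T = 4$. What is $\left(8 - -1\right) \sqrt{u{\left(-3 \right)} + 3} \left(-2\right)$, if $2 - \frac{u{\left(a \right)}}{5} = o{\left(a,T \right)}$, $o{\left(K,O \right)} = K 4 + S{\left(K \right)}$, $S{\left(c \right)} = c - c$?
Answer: $- 18 \sqrt{73} \approx -153.79$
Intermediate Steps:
$S{\left(c \right)} = 0$
$o{\left(K,O \right)} = 4 K$ ($o{\left(K,O \right)} = K 4 + 0 = 4 K + 0 = 4 K$)
$u{\left(a \right)} = 10 - 20 a$ ($u{\left(a \right)} = 10 - 5 \cdot 4 a = 10 - 20 a$)
$\left(8 - -1\right) \sqrt{u{\left(-3 \right)} + 3} \left(-2\right) = \left(8 - -1\right) \sqrt{\left(10 - -60\right) + 3} \left(-2\right) = \left(8 + 1\right) \sqrt{\left(10 + 60\right) + 3} \left(-2\right) = 9 \sqrt{70 + 3} \left(-2\right) = 9 \sqrt{73} \left(-2\right) = - 18 \sqrt{73}$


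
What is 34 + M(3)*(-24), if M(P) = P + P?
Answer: -110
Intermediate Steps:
M(P) = 2*P
34 + M(3)*(-24) = 34 + (2*3)*(-24) = 34 + 6*(-24) = 34 - 144 = -110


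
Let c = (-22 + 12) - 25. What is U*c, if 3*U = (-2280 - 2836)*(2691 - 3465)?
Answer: -46197480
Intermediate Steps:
U = 1319928 (U = ((-2280 - 2836)*(2691 - 3465))/3 = (-5116*(-774))/3 = (1/3)*3959784 = 1319928)
c = -35 (c = -10 - 25 = -35)
U*c = 1319928*(-35) = -46197480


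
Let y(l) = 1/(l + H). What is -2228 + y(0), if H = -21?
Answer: -46789/21 ≈ -2228.0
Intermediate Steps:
y(l) = 1/(-21 + l) (y(l) = 1/(l - 21) = 1/(-21 + l))
-2228 + y(0) = -2228 + 1/(-21 + 0) = -2228 + 1/(-21) = -2228 - 1/21 = -46789/21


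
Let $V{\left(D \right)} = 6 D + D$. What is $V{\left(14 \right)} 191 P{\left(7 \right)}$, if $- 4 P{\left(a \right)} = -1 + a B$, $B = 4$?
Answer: $- \frac{252693}{2} \approx -1.2635 \cdot 10^{5}$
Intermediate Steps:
$P{\left(a \right)} = \frac{1}{4} - a$ ($P{\left(a \right)} = - \frac{-1 + a 4}{4} = - \frac{-1 + 4 a}{4} = \frac{1}{4} - a$)
$V{\left(D \right)} = 7 D$
$V{\left(14 \right)} 191 P{\left(7 \right)} = 7 \cdot 14 \cdot 191 \left(\frac{1}{4} - 7\right) = 98 \cdot 191 \left(\frac{1}{4} - 7\right) = 18718 \left(- \frac{27}{4}\right) = - \frac{252693}{2}$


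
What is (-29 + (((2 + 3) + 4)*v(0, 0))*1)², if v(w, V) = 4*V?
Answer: 841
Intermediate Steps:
(-29 + (((2 + 3) + 4)*v(0, 0))*1)² = (-29 + (((2 + 3) + 4)*(4*0))*1)² = (-29 + ((5 + 4)*0)*1)² = (-29 + (9*0)*1)² = (-29 + 0*1)² = (-29 + 0)² = (-29)² = 841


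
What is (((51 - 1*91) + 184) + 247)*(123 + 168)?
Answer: 113781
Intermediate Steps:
(((51 - 1*91) + 184) + 247)*(123 + 168) = (((51 - 91) + 184) + 247)*291 = ((-40 + 184) + 247)*291 = (144 + 247)*291 = 391*291 = 113781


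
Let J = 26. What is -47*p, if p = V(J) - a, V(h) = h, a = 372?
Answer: 16262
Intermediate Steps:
p = -346 (p = 26 - 1*372 = 26 - 372 = -346)
-47*p = -47*(-346) = 16262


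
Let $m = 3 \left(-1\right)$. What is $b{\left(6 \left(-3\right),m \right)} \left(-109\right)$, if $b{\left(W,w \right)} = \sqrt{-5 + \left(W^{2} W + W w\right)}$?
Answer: $- 109 i \sqrt{5783} \approx - 8289.0 i$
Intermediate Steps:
$m = -3$
$b{\left(W,w \right)} = \sqrt{-5 + W^{3} + W w}$ ($b{\left(W,w \right)} = \sqrt{-5 + \left(W^{3} + W w\right)} = \sqrt{-5 + W^{3} + W w}$)
$b{\left(6 \left(-3\right),m \right)} \left(-109\right) = \sqrt{-5 + \left(6 \left(-3\right)\right)^{3} + 6 \left(-3\right) \left(-3\right)} \left(-109\right) = \sqrt{-5 + \left(-18\right)^{3} - -54} \left(-109\right) = \sqrt{-5 - 5832 + 54} \left(-109\right) = \sqrt{-5783} \left(-109\right) = i \sqrt{5783} \left(-109\right) = - 109 i \sqrt{5783}$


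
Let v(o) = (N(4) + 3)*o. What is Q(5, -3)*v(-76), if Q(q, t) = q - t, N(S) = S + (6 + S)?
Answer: -10336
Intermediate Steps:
N(S) = 6 + 2*S
v(o) = 17*o (v(o) = ((6 + 2*4) + 3)*o = ((6 + 8) + 3)*o = (14 + 3)*o = 17*o)
Q(5, -3)*v(-76) = (5 - 1*(-3))*(17*(-76)) = (5 + 3)*(-1292) = 8*(-1292) = -10336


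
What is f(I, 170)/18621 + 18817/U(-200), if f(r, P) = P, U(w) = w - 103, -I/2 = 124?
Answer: -116779949/1880721 ≈ -62.093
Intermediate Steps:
I = -248 (I = -2*124 = -248)
U(w) = -103 + w
f(I, 170)/18621 + 18817/U(-200) = 170/18621 + 18817/(-103 - 200) = 170*(1/18621) + 18817/(-303) = 170/18621 + 18817*(-1/303) = 170/18621 - 18817/303 = -116779949/1880721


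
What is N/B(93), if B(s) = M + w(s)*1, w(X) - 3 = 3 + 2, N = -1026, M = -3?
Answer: -1026/5 ≈ -205.20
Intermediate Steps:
w(X) = 8 (w(X) = 3 + (3 + 2) = 3 + 5 = 8)
B(s) = 5 (B(s) = -3 + 8*1 = -3 + 8 = 5)
N/B(93) = -1026/5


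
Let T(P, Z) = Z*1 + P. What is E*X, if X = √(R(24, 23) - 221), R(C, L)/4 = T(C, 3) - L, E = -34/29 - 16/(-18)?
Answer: -74*I*√205/261 ≈ -4.0595*I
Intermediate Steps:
E = -74/261 (E = -34*1/29 - 16*(-1/18) = -34/29 + 8/9 = -74/261 ≈ -0.28352)
T(P, Z) = P + Z (T(P, Z) = Z + P = P + Z)
R(C, L) = 12 - 4*L + 4*C (R(C, L) = 4*((C + 3) - L) = 4*((3 + C) - L) = 4*(3 + C - L) = 12 - 4*L + 4*C)
X = I*√205 (X = √((12 - 4*23 + 4*24) - 221) = √((12 - 92 + 96) - 221) = √(16 - 221) = √(-205) = I*√205 ≈ 14.318*I)
E*X = -74*I*√205/261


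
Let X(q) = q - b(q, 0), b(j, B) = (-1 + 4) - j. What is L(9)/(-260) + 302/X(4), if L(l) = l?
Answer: 3139/52 ≈ 60.365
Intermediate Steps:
b(j, B) = 3 - j
X(q) = -3 + 2*q (X(q) = q - (3 - q) = q + (-3 + q) = -3 + 2*q)
L(9)/(-260) + 302/X(4) = 9/(-260) + 302/(-3 + 2*4) = 9*(-1/260) + 302/(-3 + 8) = -9/260 + 302/5 = 3139/52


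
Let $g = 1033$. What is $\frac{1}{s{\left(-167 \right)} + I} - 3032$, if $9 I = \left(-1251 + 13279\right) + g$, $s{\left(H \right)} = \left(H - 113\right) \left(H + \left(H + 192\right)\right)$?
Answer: $- \frac{1124571823}{370901} \approx -3032.0$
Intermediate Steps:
$s{\left(H \right)} = \left(-113 + H\right) \left(192 + 2 H\right)$ ($s{\left(H \right)} = \left(-113 + H\right) \left(H + \left(192 + H\right)\right) = \left(-113 + H\right) \left(192 + 2 H\right)$)
$I = \frac{13061}{9}$ ($I = \frac{\left(-1251 + 13279\right) + 1033}{9} = \frac{12028 + 1033}{9} = \frac{1}{9} \cdot 13061 = \frac{13061}{9} \approx 1451.2$)
$\frac{1}{s{\left(-167 \right)} + I} - 3032 = \frac{1}{\left(-21696 - -5678 + 2 \left(-167\right)^{2}\right) + \frac{13061}{9}} - 3032 = \frac{1}{\left(-21696 + 5678 + 2 \cdot 27889\right) + \frac{13061}{9}} - 3032 = \frac{1}{\left(-21696 + 5678 + 55778\right) + \frac{13061}{9}} - 3032 = \frac{1}{39760 + \frac{13061}{9}} - 3032 = \frac{1}{\frac{370901}{9}} - 3032 = \frac{9}{370901} - 3032 = - \frac{1124571823}{370901}$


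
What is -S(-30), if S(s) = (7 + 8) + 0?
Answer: -15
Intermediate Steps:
S(s) = 15 (S(s) = 15 + 0 = 15)
-S(-30) = -1*15 = -15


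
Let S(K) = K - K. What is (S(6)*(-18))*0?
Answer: 0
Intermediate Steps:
S(K) = 0
(S(6)*(-18))*0 = (0*(-18))*0 = 0*0 = 0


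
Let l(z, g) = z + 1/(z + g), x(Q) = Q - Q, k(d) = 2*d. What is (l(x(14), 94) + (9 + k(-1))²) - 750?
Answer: -65893/94 ≈ -700.99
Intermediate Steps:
x(Q) = 0
l(z, g) = z + 1/(g + z)
(l(x(14), 94) + (9 + k(-1))²) - 750 = ((1 + 0² + 94*0)/(94 + 0) + (9 + 2*(-1))²) - 750 = ((1 + 0 + 0)/94 + (9 - 2)²) - 750 = ((1/94)*1 + 7²) - 750 = (1/94 + 49) - 750 = 4607/94 - 750 = -65893/94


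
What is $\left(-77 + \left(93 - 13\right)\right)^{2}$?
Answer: $9$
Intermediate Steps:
$\left(-77 + \left(93 - 13\right)\right)^{2} = \left(-77 + 80\right)^{2} = 3^{2} = 9$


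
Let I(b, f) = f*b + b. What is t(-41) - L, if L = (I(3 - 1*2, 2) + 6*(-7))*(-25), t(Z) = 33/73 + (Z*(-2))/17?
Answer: -1203428/1241 ≈ -969.72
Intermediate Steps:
I(b, f) = b + b*f (I(b, f) = b*f + b = b + b*f)
t(Z) = 33/73 - 2*Z/17 (t(Z) = 33*(1/73) - 2*Z*(1/17) = 33/73 - 2*Z/17)
L = 975 (L = ((3 - 1*2)*(1 + 2) + 6*(-7))*(-25) = ((3 - 2)*3 - 42)*(-25) = (1*3 - 42)*(-25) = (3 - 42)*(-25) = -39*(-25) = 975)
t(-41) - L = (33/73 - 2/17*(-41)) - 1*975 = (33/73 + 82/17) - 975 = 6547/1241 - 975 = -1203428/1241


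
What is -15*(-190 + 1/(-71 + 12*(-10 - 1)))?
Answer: 578565/203 ≈ 2850.1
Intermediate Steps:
-15*(-190 + 1/(-71 + 12*(-10 - 1))) = -15*(-190 + 1/(-71 + 12*(-11))) = -15*(-190 + 1/(-71 - 132)) = -15*(-190 + 1/(-203)) = -15*(-190 - 1/203) = -15*(-38571/203) = 578565/203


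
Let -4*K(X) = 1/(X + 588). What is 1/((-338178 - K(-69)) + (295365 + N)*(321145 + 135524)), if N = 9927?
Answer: 2076/289429804456921 ≈ 7.1727e-12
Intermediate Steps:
K(X) = -1/(4*(588 + X)) (K(X) = -1/(4*(X + 588)) = -1/(4*(588 + X)))
1/((-338178 - K(-69)) + (295365 + N)*(321145 + 135524)) = 1/((-338178 - (-1)/(2352 + 4*(-69))) + (295365 + 9927)*(321145 + 135524)) = 1/((-338178 - (-1)/(2352 - 276)) + 305292*456669) = 1/((-338178 - (-1)/2076) + 139417392348) = 1/((-338178 - 1*(-1/2076)) + 139417392348) = 1/((-338178 + 1/2076) + 139417392348) = 1/(-702057527/2076 + 139417392348) = 1/(289429804456921/2076) = 2076/289429804456921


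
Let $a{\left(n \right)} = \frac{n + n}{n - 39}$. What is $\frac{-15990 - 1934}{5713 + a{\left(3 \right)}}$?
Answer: $- \frac{107544}{34277} \approx -3.1375$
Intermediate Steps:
$a{\left(n \right)} = \frac{2 n}{-39 + n}$
$\frac{-15990 - 1934}{5713 + a{\left(3 \right)}} = \frac{-15990 - 1934}{5713 + 2 \cdot 3 \frac{1}{-39 + 3}} = - \frac{17924}{5713 + 2 \cdot 3 \frac{1}{-36}} = - \frac{17924}{5713 + 2 \cdot 3 \left(- \frac{1}{36}\right)} = - \frac{17924}{5713 - \frac{1}{6}} = - \frac{17924}{\frac{34277}{6}} = \left(-17924\right) \frac{6}{34277} = - \frac{107544}{34277}$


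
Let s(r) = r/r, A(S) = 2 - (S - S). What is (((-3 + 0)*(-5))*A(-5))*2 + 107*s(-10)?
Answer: 167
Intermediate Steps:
A(S) = 2 (A(S) = 2 - 1*0 = 2 + 0 = 2)
s(r) = 1
(((-3 + 0)*(-5))*A(-5))*2 + 107*s(-10) = (((-3 + 0)*(-5))*2)*2 + 107*1 = (-3*(-5)*2)*2 + 107 = (15*2)*2 + 107 = 30*2 + 107 = 60 + 107 = 167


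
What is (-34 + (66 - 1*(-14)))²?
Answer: 2116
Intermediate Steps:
(-34 + (66 - 1*(-14)))² = (-34 + (66 + 14))² = (-34 + 80)² = 46² = 2116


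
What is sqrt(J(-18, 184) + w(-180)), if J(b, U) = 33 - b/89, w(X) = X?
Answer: I*sqrt(1162785)/89 ≈ 12.116*I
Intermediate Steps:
J(b, U) = 33 - b/89
sqrt(J(-18, 184) + w(-180)) = sqrt((33 - 1/89*(-18)) - 180) = sqrt((33 + 18/89) - 180) = sqrt(2955/89 - 180) = sqrt(-13065/89) = I*sqrt(1162785)/89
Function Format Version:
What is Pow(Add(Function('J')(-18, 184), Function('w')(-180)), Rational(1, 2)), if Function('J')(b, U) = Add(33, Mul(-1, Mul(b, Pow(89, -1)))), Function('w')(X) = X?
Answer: Mul(Rational(1, 89), I, Pow(1162785, Rational(1, 2))) ≈ Mul(12.116, I)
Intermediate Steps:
Function('J')(b, U) = Add(33, Mul(Rational(-1, 89), b)) (Function('J')(b, U) = Add(33, Mul(-1, Mul(b, Rational(1, 89)))) = Add(33, Mul(-1, Mul(Rational(1, 89), b))) = Add(33, Mul(Rational(-1, 89), b)))
Pow(Add(Function('J')(-18, 184), Function('w')(-180)), Rational(1, 2)) = Pow(Add(Add(33, Mul(Rational(-1, 89), -18)), -180), Rational(1, 2)) = Pow(Add(Add(33, Rational(18, 89)), -180), Rational(1, 2)) = Pow(Add(Rational(2955, 89), -180), Rational(1, 2)) = Pow(Rational(-13065, 89), Rational(1, 2)) = Mul(Rational(1, 89), I, Pow(1162785, Rational(1, 2)))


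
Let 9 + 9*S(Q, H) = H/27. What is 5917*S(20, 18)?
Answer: -147925/27 ≈ -5478.7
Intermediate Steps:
S(Q, H) = -1 + H/243 (S(Q, H) = -1 + (H/27)/9 = -1 + H/243)
5917*S(20, 18) = 5917*(-1 + (1/243)*18) = 5917*(-1 + 2/27) = 5917*(-25/27) = -147925/27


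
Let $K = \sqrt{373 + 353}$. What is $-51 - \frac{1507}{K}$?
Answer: $-51 - \frac{137 \sqrt{6}}{6} \approx -106.93$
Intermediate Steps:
$K = 11 \sqrt{6}$ ($K = \sqrt{726} = 11 \sqrt{6} \approx 26.944$)
$-51 - \frac{1507}{K} = -51 - \frac{1507}{11 \sqrt{6}} = -51 - 1507 \frac{\sqrt{6}}{66} = -51 - \frac{137 \sqrt{6}}{6}$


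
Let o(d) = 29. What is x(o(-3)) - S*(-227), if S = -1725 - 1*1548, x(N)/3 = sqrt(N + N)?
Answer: -742971 + 3*sqrt(58) ≈ -7.4295e+5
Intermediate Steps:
x(N) = 3*sqrt(2)*sqrt(N) (x(N) = 3*sqrt(N + N) = 3*sqrt(2*N) = 3*(sqrt(2)*sqrt(N)) = 3*sqrt(2)*sqrt(N))
S = -3273 (S = -1725 - 1548 = -3273)
x(o(-3)) - S*(-227) = 3*sqrt(2)*sqrt(29) - (-3273)*(-227) = 3*sqrt(58) - 1*742971 = 3*sqrt(58) - 742971 = -742971 + 3*sqrt(58)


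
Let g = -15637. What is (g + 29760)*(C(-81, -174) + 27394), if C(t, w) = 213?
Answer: 389893661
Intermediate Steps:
(g + 29760)*(C(-81, -174) + 27394) = (-15637 + 29760)*(213 + 27394) = 14123*27607 = 389893661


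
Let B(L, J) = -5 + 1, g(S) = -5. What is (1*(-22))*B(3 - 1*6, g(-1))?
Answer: 88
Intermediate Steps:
B(L, J) = -4
(1*(-22))*B(3 - 1*6, g(-1)) = (1*(-22))*(-4) = -22*(-4) = 88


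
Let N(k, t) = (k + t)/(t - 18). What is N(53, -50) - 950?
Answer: -64603/68 ≈ -950.04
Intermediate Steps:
N(k, t) = (k + t)/(-18 + t)
N(53, -50) - 950 = (53 - 50)/(-18 - 50) - 950 = 3/(-68) - 950 = -1/68*3 - 950 = -3/68 - 950 = -64603/68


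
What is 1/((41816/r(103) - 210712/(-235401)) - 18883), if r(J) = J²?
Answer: -2497369209/47145743801723 ≈ -5.2971e-5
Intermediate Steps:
1/((41816/r(103) - 210712/(-235401)) - 18883) = 1/((41816/(103²) - 210712/(-235401)) - 18883) = 1/((41816/10609 - 210712*(-1/235401)) - 18883) = 1/((41816*(1/10609) + 210712/235401) - 18883) = 1/((41816/10609 + 210712/235401) - 18883) = 1/(12078971824/2497369209 - 18883) = 1/(-47145743801723/2497369209) = -2497369209/47145743801723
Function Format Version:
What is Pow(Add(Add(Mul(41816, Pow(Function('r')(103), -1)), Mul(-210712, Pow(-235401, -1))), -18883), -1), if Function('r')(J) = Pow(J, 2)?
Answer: Rational(-2497369209, 47145743801723) ≈ -5.2971e-5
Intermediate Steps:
Pow(Add(Add(Mul(41816, Pow(Function('r')(103), -1)), Mul(-210712, Pow(-235401, -1))), -18883), -1) = Pow(Add(Add(Mul(41816, Pow(Pow(103, 2), -1)), Mul(-210712, Pow(-235401, -1))), -18883), -1) = Pow(Add(Add(Mul(41816, Pow(10609, -1)), Mul(-210712, Rational(-1, 235401))), -18883), -1) = Pow(Add(Add(Mul(41816, Rational(1, 10609)), Rational(210712, 235401)), -18883), -1) = Pow(Add(Add(Rational(41816, 10609), Rational(210712, 235401)), -18883), -1) = Pow(Add(Rational(12078971824, 2497369209), -18883), -1) = Pow(Rational(-47145743801723, 2497369209), -1) = Rational(-2497369209, 47145743801723)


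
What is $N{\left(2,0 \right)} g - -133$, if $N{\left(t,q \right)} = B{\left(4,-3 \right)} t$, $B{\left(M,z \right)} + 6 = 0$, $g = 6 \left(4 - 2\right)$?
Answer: $-11$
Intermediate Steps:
$g = 12$ ($g = 6 \cdot 2 = 12$)
$B{\left(M,z \right)} = -6$ ($B{\left(M,z \right)} = -6 + 0 = -6$)
$N{\left(t,q \right)} = - 6 t$
$N{\left(2,0 \right)} g - -133 = \left(-6\right) 2 \cdot 12 - -133 = \left(-12\right) 12 + 133 = -144 + 133 = -11$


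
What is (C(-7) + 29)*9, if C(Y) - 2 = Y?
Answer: 216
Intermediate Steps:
C(Y) = 2 + Y
(C(-7) + 29)*9 = ((2 - 7) + 29)*9 = (-5 + 29)*9 = 24*9 = 216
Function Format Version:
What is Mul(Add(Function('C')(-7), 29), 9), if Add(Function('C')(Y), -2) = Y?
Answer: 216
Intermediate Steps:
Function('C')(Y) = Add(2, Y)
Mul(Add(Function('C')(-7), 29), 9) = Mul(Add(Add(2, -7), 29), 9) = Mul(Add(-5, 29), 9) = Mul(24, 9) = 216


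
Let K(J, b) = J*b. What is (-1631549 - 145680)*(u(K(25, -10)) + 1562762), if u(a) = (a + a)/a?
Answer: -2777389500956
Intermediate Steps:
u(a) = 2 (u(a) = (2*a)/a = 2)
(-1631549 - 145680)*(u(K(25, -10)) + 1562762) = (-1631549 - 145680)*(2 + 1562762) = -1777229*1562764 = -2777389500956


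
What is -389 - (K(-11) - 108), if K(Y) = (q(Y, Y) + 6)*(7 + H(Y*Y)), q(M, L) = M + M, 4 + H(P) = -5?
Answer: -313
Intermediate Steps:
H(P) = -9 (H(P) = -4 - 5 = -9)
q(M, L) = 2*M
K(Y) = -12 - 4*Y (K(Y) = (2*Y + 6)*(7 - 9) = (6 + 2*Y)*(-2) = -12 - 4*Y)
-389 - (K(-11) - 108) = -389 - ((-12 - 4*(-11)) - 108) = -389 - ((-12 + 44) - 108) = -389 - (32 - 108) = -389 - 1*(-76) = -389 + 76 = -313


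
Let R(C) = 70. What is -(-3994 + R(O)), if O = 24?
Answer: 3924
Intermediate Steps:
-(-3994 + R(O)) = -(-3994 + 70) = -1*(-3924) = 3924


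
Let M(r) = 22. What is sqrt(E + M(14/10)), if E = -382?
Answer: 6*I*sqrt(10) ≈ 18.974*I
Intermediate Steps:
sqrt(E + M(14/10)) = sqrt(-382 + 22) = sqrt(-360) = 6*I*sqrt(10)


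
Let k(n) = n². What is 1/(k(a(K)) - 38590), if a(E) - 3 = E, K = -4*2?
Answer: -1/38565 ≈ -2.5930e-5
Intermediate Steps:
K = -8
a(E) = 3 + E
1/(k(a(K)) - 38590) = 1/((3 - 8)² - 38590) = 1/((-5)² - 38590) = 1/(25 - 38590) = 1/(-38565) = -1/38565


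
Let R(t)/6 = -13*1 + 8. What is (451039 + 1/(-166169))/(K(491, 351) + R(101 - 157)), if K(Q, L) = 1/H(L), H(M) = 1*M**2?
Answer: -9233754738187590/614165442901 ≈ -15035.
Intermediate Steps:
H(M) = M**2
R(t) = -30 (R(t) = 6*(-13*1 + 8) = 6*(-13 + 8) = 6*(-5) = -30)
K(Q, L) = L**(-2) (K(Q, L) = 1/(L**2) = L**(-2))
(451039 + 1/(-166169))/(K(491, 351) + R(101 - 157)) = (451039 + 1/(-166169))/(351**(-2) - 30) = (451039 - 1/166169)/(1/123201 - 30) = 74948699590/(166169*(-3696029/123201)) = (74948699590/166169)*(-123201/3696029) = -9233754738187590/614165442901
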